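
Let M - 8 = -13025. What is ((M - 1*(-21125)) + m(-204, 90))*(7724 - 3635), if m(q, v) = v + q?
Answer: 32687466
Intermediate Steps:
M = -13017 (M = 8 - 13025 = -13017)
m(q, v) = q + v
((M - 1*(-21125)) + m(-204, 90))*(7724 - 3635) = ((-13017 - 1*(-21125)) + (-204 + 90))*(7724 - 3635) = ((-13017 + 21125) - 114)*4089 = (8108 - 114)*4089 = 7994*4089 = 32687466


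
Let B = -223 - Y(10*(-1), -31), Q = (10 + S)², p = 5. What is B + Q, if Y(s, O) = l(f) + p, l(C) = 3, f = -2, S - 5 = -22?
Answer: -182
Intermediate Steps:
S = -17 (S = 5 - 22 = -17)
Q = 49 (Q = (10 - 17)² = (-7)² = 49)
Y(s, O) = 8 (Y(s, O) = 3 + 5 = 8)
B = -231 (B = -223 - 1*8 = -223 - 8 = -231)
B + Q = -231 + 49 = -182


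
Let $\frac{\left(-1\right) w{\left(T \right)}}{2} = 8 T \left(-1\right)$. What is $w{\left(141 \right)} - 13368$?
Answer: $-11112$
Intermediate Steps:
$w{\left(T \right)} = 16 T$ ($w{\left(T \right)} = - 2 \cdot 8 T \left(-1\right) = - 2 \left(- 8 T\right) = 16 T$)
$w{\left(141 \right)} - 13368 = 16 \cdot 141 - 13368 = 2256 - 13368 = -11112$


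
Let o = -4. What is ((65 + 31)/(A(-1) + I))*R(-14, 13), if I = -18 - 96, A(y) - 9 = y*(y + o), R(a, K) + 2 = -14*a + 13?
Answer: -4968/25 ≈ -198.72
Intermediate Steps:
R(a, K) = 11 - 14*a (R(a, K) = -2 + (-14*a + 13) = -2 + (13 - 14*a) = 11 - 14*a)
A(y) = 9 + y*(-4 + y) (A(y) = 9 + y*(y - 4) = 9 + y*(-4 + y))
I = -114
((65 + 31)/(A(-1) + I))*R(-14, 13) = ((65 + 31)/((9 + (-1)² - 4*(-1)) - 114))*(11 - 14*(-14)) = (96/((9 + 1 + 4) - 114))*(11 + 196) = (96/(14 - 114))*207 = (96/(-100))*207 = (96*(-1/100))*207 = -24/25*207 = -4968/25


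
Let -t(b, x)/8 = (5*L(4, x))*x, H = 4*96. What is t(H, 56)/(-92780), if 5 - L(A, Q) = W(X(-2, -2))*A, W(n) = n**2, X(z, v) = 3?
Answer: -3472/4639 ≈ -0.74844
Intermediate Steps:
L(A, Q) = 5 - 9*A (L(A, Q) = 5 - 3**2*A = 5 - 9*A)
H = 384
t(b, x) = 1240*x (t(b, x) = -8*5*(5 - 9*4)*x = -8*5*(5 - 36)*x = -8*5*(-31)*x = -(-1240)*x = 1240*x)
t(H, 56)/(-92780) = (1240*56)/(-92780) = 69440*(-1/92780) = -3472/4639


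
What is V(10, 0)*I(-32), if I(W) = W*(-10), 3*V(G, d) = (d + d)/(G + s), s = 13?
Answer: 0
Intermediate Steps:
V(G, d) = 2*d/(3*(13 + G)) (V(G, d) = ((d + d)/(G + 13))/3 = ((2*d)/(13 + G))/3 = (2*d/(13 + G))/3 = 2*d/(3*(13 + G)))
I(W) = -10*W
V(10, 0)*I(-32) = ((2/3)*0/(13 + 10))*(-10*(-32)) = ((2/3)*0/23)*320 = ((2/3)*0*(1/23))*320 = 0*320 = 0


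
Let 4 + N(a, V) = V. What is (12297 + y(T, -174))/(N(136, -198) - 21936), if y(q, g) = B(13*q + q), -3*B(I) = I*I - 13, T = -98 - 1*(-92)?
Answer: -14924/33207 ≈ -0.44942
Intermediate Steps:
N(a, V) = -4 + V
T = -6 (T = -98 + 92 = -6)
B(I) = 13/3 - I²/3 (B(I) = -(I*I - 13)/3 = -(I² - 13)/3 = -(-13 + I²)/3 = 13/3 - I²/3)
y(q, g) = 13/3 - 196*q²/3 (y(q, g) = 13/3 - (13*q + q)²/3 = 13/3 - 196*q²/3)
(12297 + y(T, -174))/(N(136, -198) - 21936) = (12297 + (13/3 - 196/3*(-6)²))/((-4 - 198) - 21936) = (12297 + (13/3 - 196/3*36))/(-202 - 21936) = (12297 + (13/3 - 2352))/(-22138) = (12297 - 7043/3)*(-1/22138) = (29848/3)*(-1/22138) = -14924/33207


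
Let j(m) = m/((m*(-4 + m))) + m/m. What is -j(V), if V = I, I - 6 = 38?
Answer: -41/40 ≈ -1.0250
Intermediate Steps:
I = 44 (I = 6 + 38 = 44)
V = 44
j(m) = 1 + 1/(-4 + m) (j(m) = m*(1/(m*(-4 + m))) + 1 = 1/(-4 + m) + 1 = 1 + 1/(-4 + m))
-j(V) = -(-3 + 44)/(-4 + 44) = -41/40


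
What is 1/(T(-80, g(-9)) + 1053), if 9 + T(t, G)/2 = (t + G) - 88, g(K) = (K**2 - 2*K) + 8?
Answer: 1/913 ≈ 0.0010953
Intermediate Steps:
g(K) = 8 + K**2 - 2*K
T(t, G) = -194 + 2*G + 2*t (T(t, G) = -18 + 2*((t + G) - 88) = -18 + 2*((G + t) - 88) = -18 + 2*(-88 + G + t) = -18 + (-176 + 2*G + 2*t) = -194 + 2*G + 2*t)
1/(T(-80, g(-9)) + 1053) = 1/((-194 + 2*(8 + (-9)**2 - 2*(-9)) + 2*(-80)) + 1053) = 1/((-194 + 2*(8 + 81 + 18) - 160) + 1053) = 1/((-194 + 2*107 - 160) + 1053) = 1/((-194 + 214 - 160) + 1053) = 1/(-140 + 1053) = 1/913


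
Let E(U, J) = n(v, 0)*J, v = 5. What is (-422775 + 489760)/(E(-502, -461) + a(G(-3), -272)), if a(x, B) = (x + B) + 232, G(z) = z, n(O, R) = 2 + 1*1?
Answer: -66985/1426 ≈ -46.974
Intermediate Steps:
n(O, R) = 3 (n(O, R) = 2 + 1 = 3)
E(U, J) = 3*J
a(x, B) = 232 + B + x (a(x, B) = (B + x) + 232 = 232 + B + x)
(-422775 + 489760)/(E(-502, -461) + a(G(-3), -272)) = (-422775 + 489760)/(3*(-461) + (232 - 272 - 3)) = 66985/(-1383 - 43) = 66985/(-1426) = 66985*(-1/1426) = -66985/1426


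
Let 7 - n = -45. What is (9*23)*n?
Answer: 10764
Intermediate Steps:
n = 52 (n = 7 - 1*(-45) = 7 + 45 = 52)
(9*23)*n = (9*23)*52 = 207*52 = 10764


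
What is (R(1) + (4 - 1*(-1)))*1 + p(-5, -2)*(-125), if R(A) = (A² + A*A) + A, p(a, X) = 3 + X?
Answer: -117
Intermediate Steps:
R(A) = A + 2*A² (R(A) = (A² + A²) + A = 2*A² + A = A + 2*A²)
(R(1) + (4 - 1*(-1)))*1 + p(-5, -2)*(-125) = (1*(1 + 2*1) + (4 - 1*(-1)))*1 + (3 - 2)*(-125) = (1*(1 + 2) + (4 + 1))*1 + 1*(-125) = (1*3 + 5)*1 - 125 = (3 + 5)*1 - 125 = 8*1 - 125 = 8 - 125 = -117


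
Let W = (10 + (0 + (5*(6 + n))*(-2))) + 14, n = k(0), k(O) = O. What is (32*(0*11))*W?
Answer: 0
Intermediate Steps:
n = 0
W = -36 (W = (10 + (0 + (5*(6 + 0))*(-2))) + 14 = (10 + (0 + (5*6)*(-2))) + 14 = (10 + (0 + 30*(-2))) + 14 = (10 + (0 - 60)) + 14 = (10 - 60) + 14 = -50 + 14 = -36)
(32*(0*11))*W = (32*(0*11))*(-36) = (32*0)*(-36) = 0*(-36) = 0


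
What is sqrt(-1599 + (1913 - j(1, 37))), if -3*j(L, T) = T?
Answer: sqrt(2937)/3 ≈ 18.065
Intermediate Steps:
j(L, T) = -T/3
sqrt(-1599 + (1913 - j(1, 37))) = sqrt(-1599 + (1913 - (-1)*37/3)) = sqrt(-1599 + (1913 - 1*(-37/3))) = sqrt(-1599 + (1913 + 37/3)) = sqrt(-1599 + 5776/3) = sqrt(979/3) = sqrt(2937)/3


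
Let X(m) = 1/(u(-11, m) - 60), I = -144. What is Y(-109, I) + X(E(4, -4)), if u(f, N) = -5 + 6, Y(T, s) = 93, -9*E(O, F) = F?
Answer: 5486/59 ≈ 92.983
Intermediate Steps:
E(O, F) = -F/9
u(f, N) = 1
X(m) = -1/59 (X(m) = 1/(1 - 60) = 1/(-59) = -1/59)
Y(-109, I) + X(E(4, -4)) = 93 - 1/59 = 5486/59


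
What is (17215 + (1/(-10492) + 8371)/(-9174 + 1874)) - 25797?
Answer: -657396939731/76591600 ≈ -8583.1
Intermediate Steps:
(17215 + (1/(-10492) + 8371)/(-9174 + 1874)) - 25797 = (17215 + (-1/10492 + 8371)/(-7300)) - 25797 = (17215 + (87828531/10492)*(-1/7300)) - 25797 = (17215 - 87828531/76591600) - 25797 = 1318436565469/76591600 - 25797 = -657396939731/76591600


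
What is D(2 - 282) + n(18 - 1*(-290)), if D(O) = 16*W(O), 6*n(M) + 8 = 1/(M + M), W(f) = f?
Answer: -16563007/3696 ≈ -4481.3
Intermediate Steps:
n(M) = -4/3 + 1/(12*M) (n(M) = -4/3 + 1/(6*(M + M)) = -4/3 + 1/(6*((2*M))) = -4/3 + (1/(2*M))/6 = -4/3 + 1/(12*M))
D(O) = 16*O
D(2 - 282) + n(18 - 1*(-290)) = 16*(2 - 282) + (1 - 16*(18 - 1*(-290)))/(12*(18 - 1*(-290))) = 16*(-280) + (1 - 16*(18 + 290))/(12*(18 + 290)) = -4480 + (1/12)*(1 - 16*308)/308 = -4480 + (1/12)*(1/308)*(1 - 4928) = -4480 + (1/12)*(1/308)*(-4927) = -4480 - 4927/3696 = -16563007/3696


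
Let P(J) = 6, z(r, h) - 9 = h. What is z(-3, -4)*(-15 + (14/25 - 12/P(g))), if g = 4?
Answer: -411/5 ≈ -82.200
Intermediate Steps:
z(r, h) = 9 + h
z(-3, -4)*(-15 + (14/25 - 12/P(g))) = (9 - 4)*(-15 + (14/25 - 12/6)) = 5*(-15 + (14*(1/25) - 12*⅙)) = 5*(-15 + (14/25 - 2)) = 5*(-15 - 36/25) = 5*(-411/25) = -411/5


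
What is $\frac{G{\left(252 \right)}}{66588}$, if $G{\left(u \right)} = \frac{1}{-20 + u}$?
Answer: $\frac{1}{15448416} \approx 6.4732 \cdot 10^{-8}$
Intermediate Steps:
$\frac{G{\left(252 \right)}}{66588} = \frac{1}{\left(-20 + 252\right) 66588} = \frac{1}{232} \cdot \frac{1}{66588} = \frac{1}{15448416}$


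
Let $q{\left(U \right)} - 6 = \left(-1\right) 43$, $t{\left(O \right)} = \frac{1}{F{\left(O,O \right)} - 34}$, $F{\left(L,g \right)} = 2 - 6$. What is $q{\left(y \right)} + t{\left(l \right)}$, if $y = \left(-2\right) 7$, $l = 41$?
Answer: $- \frac{1407}{38} \approx -37.026$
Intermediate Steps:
$F{\left(L,g \right)} = -4$ ($F{\left(L,g \right)} = 2 - 6 = -4$)
$y = -14$
$t{\left(O \right)} = - \frac{1}{38}$ ($t{\left(O \right)} = \frac{1}{-4 - 34} = \frac{1}{-38} = - \frac{1}{38}$)
$q{\left(U \right)} = -37$ ($q{\left(U \right)} = 6 - 43 = -37$)
$q{\left(y \right)} + t{\left(l \right)} = -37 - \frac{1}{38} = - \frac{1407}{38}$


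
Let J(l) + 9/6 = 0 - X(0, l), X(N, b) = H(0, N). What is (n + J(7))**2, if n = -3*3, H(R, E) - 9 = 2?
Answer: 1849/4 ≈ 462.25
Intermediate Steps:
H(R, E) = 11 (H(R, E) = 9 + 2 = 11)
X(N, b) = 11
n = -9
J(l) = -25/2 (J(l) = -3/2 + (0 - 1*11) = -3/2 + (0 - 11) = -3/2 - 11 = -25/2)
(n + J(7))**2 = (-9 - 25/2)**2 = (-43/2)**2 = 1849/4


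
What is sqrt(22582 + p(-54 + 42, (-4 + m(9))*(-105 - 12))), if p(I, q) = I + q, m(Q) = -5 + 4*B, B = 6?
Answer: sqrt(20815) ≈ 144.27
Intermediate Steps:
m(Q) = 19 (m(Q) = -5 + 4*6 = -5 + 24 = 19)
sqrt(22582 + p(-54 + 42, (-4 + m(9))*(-105 - 12))) = sqrt(22582 + ((-54 + 42) + (-4 + 19)*(-105 - 12))) = sqrt(22582 + (-12 + 15*(-117))) = sqrt(22582 + (-12 - 1755)) = sqrt(22582 - 1767) = sqrt(20815)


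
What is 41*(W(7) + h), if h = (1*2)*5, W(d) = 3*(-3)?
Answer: 41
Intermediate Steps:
W(d) = -9
h = 10 (h = 2*5 = 10)
41*(W(7) + h) = 41*(-9 + 10) = 41*1 = 41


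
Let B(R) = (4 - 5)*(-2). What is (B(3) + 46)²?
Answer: 2304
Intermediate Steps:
B(R) = 2 (B(R) = -1*(-2) = 2)
(B(3) + 46)² = (2 + 46)² = 48² = 2304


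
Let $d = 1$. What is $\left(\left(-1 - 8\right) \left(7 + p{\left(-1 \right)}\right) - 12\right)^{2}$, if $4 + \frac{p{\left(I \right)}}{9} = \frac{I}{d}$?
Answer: $108900$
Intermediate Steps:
$p{\left(I \right)} = -36 + 9 I$ ($p{\left(I \right)} = -36 + 9 \frac{I}{1} = -36 + 9 I 1 = -36 + 9 I$)
$\left(\left(-1 - 8\right) \left(7 + p{\left(-1 \right)}\right) - 12\right)^{2} = \left(\left(-1 - 8\right) \left(7 + \left(-36 + 9 \left(-1\right)\right)\right) - 12\right)^{2} = \left(- 9 \left(7 - 45\right) - 12\right)^{2} = \left(\left(-9\right) \left(-38\right) - 12\right)^{2} = \left(342 - 12\right)^{2} = 330^{2} = 108900$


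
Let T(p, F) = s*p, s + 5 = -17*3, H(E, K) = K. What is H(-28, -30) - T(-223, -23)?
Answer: -12518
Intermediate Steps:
s = -56 (s = -5 - 17*3 = -5 - 51 = -56)
T(p, F) = -56*p
H(-28, -30) - T(-223, -23) = -30 - (-56)*(-223) = -30 - 1*12488 = -30 - 12488 = -12518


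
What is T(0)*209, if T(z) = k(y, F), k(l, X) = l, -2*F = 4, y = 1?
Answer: 209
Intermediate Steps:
F = -2 (F = -½*4 = -2)
T(z) = 1
T(0)*209 = 1*209 = 209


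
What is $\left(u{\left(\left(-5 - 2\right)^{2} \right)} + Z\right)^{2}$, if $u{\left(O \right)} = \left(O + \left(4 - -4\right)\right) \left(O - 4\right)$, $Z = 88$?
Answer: $7038409$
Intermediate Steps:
$u{\left(O \right)} = \left(-4 + O\right) \left(8 + O\right)$ ($u{\left(O \right)} = \left(O + \left(4 + 4\right)\right) \left(-4 + O\right) = \left(O + 8\right) \left(-4 + O\right) = \left(8 + O\right) \left(-4 + O\right) = \left(-4 + O\right) \left(8 + O\right)$)
$\left(u{\left(\left(-5 - 2\right)^{2} \right)} + Z\right)^{2} = \left(\left(-32 + \left(\left(-5 - 2\right)^{2}\right)^{2} + 4 \left(-5 - 2\right)^{2}\right) + 88\right)^{2} = \left(\left(-32 + \left(\left(-7\right)^{2}\right)^{2} + 4 \left(-7\right)^{2}\right) + 88\right)^{2} = \left(\left(-32 + 49^{2} + 4 \cdot 49\right) + 88\right)^{2} = \left(\left(-32 + 2401 + 196\right) + 88\right)^{2} = \left(2565 + 88\right)^{2} = 2653^{2} = 7038409$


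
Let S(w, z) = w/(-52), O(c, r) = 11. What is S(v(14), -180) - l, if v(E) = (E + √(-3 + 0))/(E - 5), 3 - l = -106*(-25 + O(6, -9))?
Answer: 346547/234 - I*√3/468 ≈ 1481.0 - 0.003701*I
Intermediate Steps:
l = -1481 (l = 3 - (-106)*(-25 + 11) = 3 - (-106)*(-14) = 3 - 1*1484 = 3 - 1484 = -1481)
v(E) = (E + I*√3)/(-5 + E) (v(E) = (E + √(-3))/(-5 + E) = (E + I*√3)/(-5 + E))
S(w, z) = -w/52 (S(w, z) = w*(-1/52) = -w/52)
S(v(14), -180) - l = -(14 + I*√3)/(52*(-5 + 14)) - 1*(-1481) = -(14 + I*√3)/(52*9) + 1481 = -(14 + I*√3)/468 + 1481 = -(14/9 + I*√3/9)/52 + 1481 = (-7/234 - I*√3/468) + 1481 = 346547/234 - I*√3/468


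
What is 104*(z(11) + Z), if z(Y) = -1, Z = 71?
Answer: 7280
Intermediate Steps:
104*(z(11) + Z) = 104*(-1 + 71) = 104*70 = 7280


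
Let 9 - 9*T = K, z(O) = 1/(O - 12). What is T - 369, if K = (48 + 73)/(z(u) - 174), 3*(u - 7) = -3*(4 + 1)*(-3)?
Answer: -5758358/15651 ≈ -367.92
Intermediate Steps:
u = 22 (u = 7 + (-3*(4 + 1)*(-3))/3 = 7 + (-15*(-3))/3 = 7 + (-3*(-15))/3 = 7 + (⅓)*45 = 7 + 15 = 22)
z(O) = 1/(-12 + O)
K = -1210/1739 (K = (48 + 73)/(1/(-12 + 22) - 174) = 121/(1/10 - 174) = 121/(⅒ - 174) = 121/(-1739/10) = 121*(-10/1739) = -1210/1739 ≈ -0.69580)
T = 16861/15651 (T = 1 - ⅑*(-1210/1739) = 1 + 1210/15651 = 16861/15651 ≈ 1.0773)
T - 369 = 16861/15651 - 369 = -5758358/15651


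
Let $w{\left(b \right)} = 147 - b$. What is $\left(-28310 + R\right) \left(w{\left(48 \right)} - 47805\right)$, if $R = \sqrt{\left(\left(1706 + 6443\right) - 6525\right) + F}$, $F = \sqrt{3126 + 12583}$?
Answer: $1350556860 - 47706 \sqrt{1624 + \sqrt{15709}} \approx 1.3486 \cdot 10^{9}$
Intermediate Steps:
$F = \sqrt{15709} \approx 125.34$
$R = \sqrt{1624 + \sqrt{15709}}$ ($R = \sqrt{\left(\left(1706 + 6443\right) - 6525\right) + \sqrt{15709}} = \sqrt{\left(8149 - 6525\right) + \sqrt{15709}} = \sqrt{1624 + \sqrt{15709}} \approx 41.825$)
$\left(-28310 + R\right) \left(w{\left(48 \right)} - 47805\right) = \left(-28310 + \sqrt{1624 + \sqrt{15709}}\right) \left(\left(147 - 48\right) - 47805\right) = \left(-28310 + \sqrt{1624 + \sqrt{15709}}\right) \left(99 - 47805\right) = \left(-28310 + \sqrt{1624 + \sqrt{15709}}\right) \left(-47706\right) = 1350556860 - 47706 \sqrt{1624 + \sqrt{15709}}$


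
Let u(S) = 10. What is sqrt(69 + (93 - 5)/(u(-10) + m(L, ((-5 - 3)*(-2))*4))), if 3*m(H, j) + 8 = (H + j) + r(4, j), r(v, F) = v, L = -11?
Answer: 3*sqrt(50165)/79 ≈ 8.5054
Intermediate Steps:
m(H, j) = -4/3 + H/3 + j/3 (m(H, j) = -8/3 + ((H + j) + 4)/3 = -8/3 + (4 + H + j)/3 = -8/3 + (4/3 + H/3 + j/3) = -4/3 + H/3 + j/3)
sqrt(69 + (93 - 5)/(u(-10) + m(L, ((-5 - 3)*(-2))*4))) = sqrt(69 + (93 - 5)/(10 + (-4/3 + (1/3)*(-11) + (((-5 - 3)*(-2))*4)/3))) = sqrt(69 + 88/(10 + (-4/3 - 11/3 + (-8*(-2)*4)/3))) = sqrt(69 + 88/(10 + (-4/3 - 11/3 + (16*4)/3))) = sqrt(69 + 88/(10 + (-4/3 - 11/3 + (1/3)*64))) = sqrt(69 + 88/(10 + (-4/3 - 11/3 + 64/3))) = sqrt(69 + 88/(10 + 49/3)) = sqrt(69 + 88/(79/3)) = sqrt(69 + 88*(3/79)) = sqrt(69 + 264/79) = sqrt(5715/79) = 3*sqrt(50165)/79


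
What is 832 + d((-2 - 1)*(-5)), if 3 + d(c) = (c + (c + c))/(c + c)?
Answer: 1661/2 ≈ 830.50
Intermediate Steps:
d(c) = -3/2 (d(c) = -3 + (c + (c + c))/(c + c) = -3 + (c + 2*c)/((2*c)) = -3 + (3*c)*(1/(2*c)) = -3 + 3/2 = -3/2)
832 + d((-2 - 1)*(-5)) = 832 - 3/2 = 1661/2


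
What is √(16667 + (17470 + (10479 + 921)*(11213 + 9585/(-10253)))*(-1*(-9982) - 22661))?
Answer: I*√170387107801949008367/10253 ≈ 1.2731e+6*I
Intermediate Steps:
√(16667 + (17470 + (10479 + 921)*(11213 + 9585/(-10253)))*(-1*(-9982) - 22661)) = √(16667 + (17470 + 11400*(11213 + 9585*(-1/10253)))*(9982 - 22661)) = √(16667 + (17470 + 11400*(11213 - 9585/10253))*(-12679)) = √(16667 + (17470 + 11400*(114957304/10253))*(-12679)) = √(16667 + (17470 + 1310513265600/10253)*(-12679)) = √(16667 + (1310692385510/10253)*(-12679)) = √(16667 - 16618268755881290/10253) = √(-16618268584994539/10253) = I*√170387107801949008367/10253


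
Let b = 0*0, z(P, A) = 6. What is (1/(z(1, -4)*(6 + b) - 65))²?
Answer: 1/841 ≈ 0.0011891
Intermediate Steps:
b = 0
(1/(z(1, -4)*(6 + b) - 65))² = (1/(6*(6 + 0) - 65))² = (1/(6*6 - 65))² = (1/(36 - 65))² = (1/(-29))² = (-1/29)² = 1/841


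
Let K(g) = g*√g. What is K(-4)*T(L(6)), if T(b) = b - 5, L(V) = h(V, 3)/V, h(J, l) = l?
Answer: 36*I ≈ 36.0*I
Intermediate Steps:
K(g) = g^(3/2)
L(V) = 3/V
T(b) = -5 + b
K(-4)*T(L(6)) = (-4)^(3/2)*(-5 + 3/6) = (-8*I)*(-5 + 3*(⅙)) = (-8*I)*(-5 + ½) = -8*I*(-9/2) = 36*I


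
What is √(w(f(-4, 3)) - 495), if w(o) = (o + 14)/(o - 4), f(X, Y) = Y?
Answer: 16*I*√2 ≈ 22.627*I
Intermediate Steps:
w(o) = (14 + o)/(-4 + o)
√(w(f(-4, 3)) - 495) = √((14 + 3)/(-4 + 3) - 495) = √(17/(-1) - 495) = √(-1*17 - 495) = √(-17 - 495) = √(-512) = 16*I*√2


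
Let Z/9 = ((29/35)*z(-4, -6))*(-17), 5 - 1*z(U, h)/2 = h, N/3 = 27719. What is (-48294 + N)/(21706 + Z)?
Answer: 1220205/662096 ≈ 1.8429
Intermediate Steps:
N = 83157 (N = 3*27719 = 83157)
z(U, h) = 10 - 2*h
Z = -97614/35 (Z = 9*(((29/35)*(10 - 2*(-6)))*(-17)) = 9*(((29*(1/35))*(10 + 12))*(-17)) = 9*(((29/35)*22)*(-17)) = 9*((638/35)*(-17)) = 9*(-10846/35) = -97614/35 ≈ -2789.0)
(-48294 + N)/(21706 + Z) = (-48294 + 83157)/(21706 - 97614/35) = 34863/(662096/35) = 34863*(35/662096) = 1220205/662096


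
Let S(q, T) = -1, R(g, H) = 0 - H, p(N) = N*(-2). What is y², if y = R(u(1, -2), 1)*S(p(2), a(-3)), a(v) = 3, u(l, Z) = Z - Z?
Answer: 1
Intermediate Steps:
p(N) = -2*N
u(l, Z) = 0
R(g, H) = -H
y = 1 (y = -1*1*(-1) = -1*(-1) = 1)
y² = 1² = 1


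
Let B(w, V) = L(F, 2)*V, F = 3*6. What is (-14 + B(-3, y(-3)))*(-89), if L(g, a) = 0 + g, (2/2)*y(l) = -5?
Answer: 9256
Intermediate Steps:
F = 18
y(l) = -5
L(g, a) = g
B(w, V) = 18*V
(-14 + B(-3, y(-3)))*(-89) = (-14 + 18*(-5))*(-89) = (-14 - 90)*(-89) = -104*(-89) = 9256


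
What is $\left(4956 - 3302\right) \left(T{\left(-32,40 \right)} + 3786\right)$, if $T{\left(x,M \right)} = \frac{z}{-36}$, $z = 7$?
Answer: $\frac{112711003}{18} \approx 6.2617 \cdot 10^{6}$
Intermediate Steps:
$T{\left(x,M \right)} = - \frac{7}{36}$ ($T{\left(x,M \right)} = \frac{7}{-36} = 7 \left(- \frac{1}{36}\right) = - \frac{7}{36}$)
$\left(4956 - 3302\right) \left(T{\left(-32,40 \right)} + 3786\right) = \left(4956 - 3302\right) \left(- \frac{7}{36} + 3786\right) = 1654 \cdot \frac{136289}{36} = \frac{112711003}{18}$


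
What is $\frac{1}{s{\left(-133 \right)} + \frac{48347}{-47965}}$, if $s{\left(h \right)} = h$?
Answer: $- \frac{47965}{6427692} \approx -0.0074622$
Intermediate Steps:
$\frac{1}{s{\left(-133 \right)} + \frac{48347}{-47965}} = \frac{1}{-133 + \frac{48347}{-47965}} = \frac{1}{-133 + 48347 \left(- \frac{1}{47965}\right)} = \frac{1}{-133 - \frac{48347}{47965}} = \frac{1}{- \frac{6427692}{47965}} = - \frac{47965}{6427692}$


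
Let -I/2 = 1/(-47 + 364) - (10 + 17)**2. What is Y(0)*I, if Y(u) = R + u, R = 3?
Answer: 1386552/317 ≈ 4374.0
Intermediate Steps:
Y(u) = 3 + u
I = 462184/317 (I = -2*(1/(-47 + 364) - (10 + 17)**2) = -2*(1/317 - 1*27**2) = -2*(1/317 - 1*729) = -2*(1/317 - 729) = -2*(-231092/317) = 462184/317 ≈ 1458.0)
Y(0)*I = (3 + 0)*(462184/317) = 3*(462184/317) = 1386552/317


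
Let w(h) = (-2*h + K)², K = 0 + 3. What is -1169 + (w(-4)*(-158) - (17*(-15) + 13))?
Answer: -20045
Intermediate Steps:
K = 3
w(h) = (3 - 2*h)² (w(h) = (-2*h + 3)² = (3 - 2*h)²)
-1169 + (w(-4)*(-158) - (17*(-15) + 13)) = -1169 + ((-3 + 2*(-4))²*(-158) - (17*(-15) + 13)) = -1169 + ((-3 - 8)²*(-158) - (-255 + 13)) = -1169 + ((-11)²*(-158) - 1*(-242)) = -1169 + (121*(-158) + 242) = -1169 + (-19118 + 242) = -1169 - 18876 = -20045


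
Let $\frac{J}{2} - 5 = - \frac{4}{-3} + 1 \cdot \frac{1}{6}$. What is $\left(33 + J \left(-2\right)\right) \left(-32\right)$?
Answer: $-224$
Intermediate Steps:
$J = 13$ ($J = 10 + 2 \left(- \frac{4}{-3} + 1 \cdot \frac{1}{6}\right) = 10 + 2 \left(\left(-4\right) \left(- \frac{1}{3}\right) + 1 \cdot \frac{1}{6}\right) = 10 + 2 \left(\frac{4}{3} + \frac{1}{6}\right) = 10 + 2 \cdot \frac{3}{2} = 10 + 3 = 13$)
$\left(33 + J \left(-2\right)\right) \left(-32\right) = \left(33 + 13 \left(-2\right)\right) \left(-32\right) = \left(33 - 26\right) \left(-32\right) = 7 \left(-32\right) = -224$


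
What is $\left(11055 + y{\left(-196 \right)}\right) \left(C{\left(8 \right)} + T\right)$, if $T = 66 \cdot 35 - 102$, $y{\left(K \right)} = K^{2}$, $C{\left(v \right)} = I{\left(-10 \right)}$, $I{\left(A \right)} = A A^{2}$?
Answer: $59760968$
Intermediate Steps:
$I{\left(A \right)} = A^{3}$
$C{\left(v \right)} = -1000$ ($C{\left(v \right)} = \left(-10\right)^{3} = -1000$)
$T = 2208$ ($T = 2310 - 102 = 2208$)
$\left(11055 + y{\left(-196 \right)}\right) \left(C{\left(8 \right)} + T\right) = \left(11055 + \left(-196\right)^{2}\right) \left(-1000 + 2208\right) = \left(11055 + 38416\right) 1208 = 49471 \cdot 1208 = 59760968$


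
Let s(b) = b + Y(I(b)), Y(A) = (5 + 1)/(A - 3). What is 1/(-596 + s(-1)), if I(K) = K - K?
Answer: -1/599 ≈ -0.0016694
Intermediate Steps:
I(K) = 0
Y(A) = 6/(-3 + A)
s(b) = -2 + b (s(b) = b + 6/(-3 + 0) = b + 6/(-3) = b + 6*(-1/3) = b - 2 = -2 + b)
1/(-596 + s(-1)) = 1/(-596 + (-2 - 1)) = 1/(-596 - 3) = 1/(-599) = -1/599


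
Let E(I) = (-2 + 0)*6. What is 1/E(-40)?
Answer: -1/12 ≈ -0.083333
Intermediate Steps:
E(I) = -12 (E(I) = -2*6 = -12)
1/E(-40) = 1/(-12) = -1/12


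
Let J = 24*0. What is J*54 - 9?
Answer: -9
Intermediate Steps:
J = 0
J*54 - 9 = 0*54 - 9 = 0 - 9 = -9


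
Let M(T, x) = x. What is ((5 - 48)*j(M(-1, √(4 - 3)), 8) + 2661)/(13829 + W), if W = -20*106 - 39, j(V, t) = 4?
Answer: 2489/11670 ≈ 0.21328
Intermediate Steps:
W = -2159 (W = -2120 - 39 = -2159)
((5 - 48)*j(M(-1, √(4 - 3)), 8) + 2661)/(13829 + W) = ((5 - 48)*4 + 2661)/(13829 - 2159) = (-43*4 + 2661)/11670 = (-172 + 2661)*(1/11670) = 2489*(1/11670) = 2489/11670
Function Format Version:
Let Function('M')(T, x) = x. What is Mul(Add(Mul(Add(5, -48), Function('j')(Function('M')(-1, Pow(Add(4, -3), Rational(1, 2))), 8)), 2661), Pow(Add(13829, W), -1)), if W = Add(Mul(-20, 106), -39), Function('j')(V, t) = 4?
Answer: Rational(2489, 11670) ≈ 0.21328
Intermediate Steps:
W = -2159 (W = Add(-2120, -39) = -2159)
Mul(Add(Mul(Add(5, -48), Function('j')(Function('M')(-1, Pow(Add(4, -3), Rational(1, 2))), 8)), 2661), Pow(Add(13829, W), -1)) = Mul(Add(Mul(Add(5, -48), 4), 2661), Pow(Add(13829, -2159), -1)) = Mul(Add(Mul(-43, 4), 2661), Pow(11670, -1)) = Mul(Add(-172, 2661), Rational(1, 11670)) = Mul(2489, Rational(1, 11670)) = Rational(2489, 11670)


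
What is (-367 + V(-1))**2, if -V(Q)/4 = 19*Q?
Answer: 84681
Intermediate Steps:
V(Q) = -76*Q
(-367 + V(-1))**2 = (-367 - 76*(-1))**2 = (-367 + 76)**2 = (-291)**2 = 84681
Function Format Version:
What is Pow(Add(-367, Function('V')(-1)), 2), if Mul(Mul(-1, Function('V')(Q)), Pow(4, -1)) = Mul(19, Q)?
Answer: 84681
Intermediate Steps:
Function('V')(Q) = Mul(-76, Q) (Function('V')(Q) = Mul(-4, Mul(19, Q)) = Mul(-76, Q))
Pow(Add(-367, Function('V')(-1)), 2) = Pow(Add(-367, Mul(-76, -1)), 2) = Pow(Add(-367, 76), 2) = Pow(-291, 2) = 84681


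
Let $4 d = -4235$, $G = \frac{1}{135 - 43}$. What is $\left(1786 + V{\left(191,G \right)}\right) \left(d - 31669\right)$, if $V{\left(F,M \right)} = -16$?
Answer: $- \frac{115856235}{2} \approx -5.7928 \cdot 10^{7}$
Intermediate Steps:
$G = \frac{1}{92} \approx 0.01087$
$d = - \frac{4235}{4}$ ($d = \frac{1}{4} \left(-4235\right) = - \frac{4235}{4} \approx -1058.8$)
$\left(1786 + V{\left(191,G \right)}\right) \left(d - 31669\right) = \left(1786 - 16\right) \left(- \frac{4235}{4} - 31669\right) = 1770 \left(- \frac{130911}{4}\right) = - \frac{115856235}{2}$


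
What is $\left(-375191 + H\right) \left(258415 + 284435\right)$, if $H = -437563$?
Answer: $-441203508900$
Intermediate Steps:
$\left(-375191 + H\right) \left(258415 + 284435\right) = \left(-375191 - 437563\right) \left(258415 + 284435\right) = \left(-812754\right) 542850 = -441203508900$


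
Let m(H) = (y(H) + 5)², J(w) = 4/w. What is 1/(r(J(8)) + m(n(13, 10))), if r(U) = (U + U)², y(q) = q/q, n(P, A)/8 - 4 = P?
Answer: 1/37 ≈ 0.027027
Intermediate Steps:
n(P, A) = 32 + 8*P
y(q) = 1
r(U) = 4*U² (r(U) = (2*U)² = 4*U²)
m(H) = 36 (m(H) = (1 + 5)² = 6² = 36)
1/(r(J(8)) + m(n(13, 10))) = 1/(4*(4/8)² + 36) = 1/(4*(4*(⅛))² + 36) = 1/(4*(½)² + 36) = 1/(4*(¼) + 36) = 1/(1 + 36) = 1/37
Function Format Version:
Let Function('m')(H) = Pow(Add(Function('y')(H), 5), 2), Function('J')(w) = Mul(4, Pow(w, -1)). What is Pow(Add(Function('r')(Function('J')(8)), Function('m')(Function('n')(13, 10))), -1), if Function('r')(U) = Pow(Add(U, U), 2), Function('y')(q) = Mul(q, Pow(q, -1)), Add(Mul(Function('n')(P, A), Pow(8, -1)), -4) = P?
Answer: Rational(1, 37) ≈ 0.027027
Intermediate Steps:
Function('n')(P, A) = Add(32, Mul(8, P))
Function('y')(q) = 1
Function('r')(U) = Mul(4, Pow(U, 2)) (Function('r')(U) = Pow(Mul(2, U), 2) = Mul(4, Pow(U, 2)))
Function('m')(H) = 36 (Function('m')(H) = Pow(Add(1, 5), 2) = Pow(6, 2) = 36)
Pow(Add(Function('r')(Function('J')(8)), Function('m')(Function('n')(13, 10))), -1) = Pow(Add(Mul(4, Pow(Mul(4, Pow(8, -1)), 2)), 36), -1) = Pow(Add(Mul(4, Pow(Mul(4, Rational(1, 8)), 2)), 36), -1) = Pow(Add(Mul(4, Pow(Rational(1, 2), 2)), 36), -1) = Pow(Add(Mul(4, Rational(1, 4)), 36), -1) = Pow(Add(1, 36), -1) = Pow(37, -1) = Rational(1, 37)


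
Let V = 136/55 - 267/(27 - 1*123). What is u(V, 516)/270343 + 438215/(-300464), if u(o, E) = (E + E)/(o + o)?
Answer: -1095204034681775/751118452138544 ≈ -1.4581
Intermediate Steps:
V = 9247/1760 (V = 136*(1/55) - 267/(27 - 123) = 136/55 - 267/(-96) = 136/55 - 267*(-1/96) = 136/55 + 89/32 = 9247/1760 ≈ 5.2540)
u(o, E) = E/o (u(o, E) = (2*E)/((2*o)) = (2*E)*(1/(2*o)) = E/o)
u(V, 516)/270343 + 438215/(-300464) = (516/(9247/1760))/270343 + 438215/(-300464) = (516*(1760/9247))*(1/270343) + 438215*(-1/300464) = (908160/9247)*(1/270343) - 438215/300464 = 908160/2499861721 - 438215/300464 = -1095204034681775/751118452138544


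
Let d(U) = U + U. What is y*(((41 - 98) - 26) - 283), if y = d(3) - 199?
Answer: 70638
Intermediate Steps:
d(U) = 2*U
y = -193 (y = 2*3 - 199 = 6 - 199 = -193)
y*(((41 - 98) - 26) - 283) = -193*(((41 - 98) - 26) - 283) = -193*((-57 - 26) - 283) = -193*(-83 - 283) = -193*(-366) = 70638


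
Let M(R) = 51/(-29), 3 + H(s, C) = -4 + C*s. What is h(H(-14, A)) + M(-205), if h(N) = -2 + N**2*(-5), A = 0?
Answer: -7214/29 ≈ -248.76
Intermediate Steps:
H(s, C) = -7 + C*s (H(s, C) = -3 + (-4 + C*s) = -7 + C*s)
h(N) = -2 - 5*N**2
M(R) = -51/29 (M(R) = 51*(-1/29) = -51/29)
h(H(-14, A)) + M(-205) = (-2 - 5*(-7 + 0*(-14))**2) - 51/29 = (-2 - 5*(-7 + 0)**2) - 51/29 = (-2 - 5*(-7)**2) - 51/29 = (-2 - 5*49) - 51/29 = (-2 - 245) - 51/29 = -247 - 51/29 = -7214/29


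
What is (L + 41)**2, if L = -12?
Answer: 841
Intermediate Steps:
(L + 41)**2 = (-12 + 41)**2 = 29**2 = 841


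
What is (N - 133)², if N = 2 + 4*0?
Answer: 17161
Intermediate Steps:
N = 2 (N = 2 + 0 = 2)
(N - 133)² = (2 - 133)² = (-131)² = 17161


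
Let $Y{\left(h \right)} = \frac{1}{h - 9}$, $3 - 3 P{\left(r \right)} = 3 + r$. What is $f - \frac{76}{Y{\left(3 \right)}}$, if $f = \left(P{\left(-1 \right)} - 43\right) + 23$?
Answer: $\frac{1309}{3} \approx 436.33$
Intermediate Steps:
$P{\left(r \right)} = - \frac{r}{3}$ ($P{\left(r \right)} = 1 - \frac{3 + r}{3} = 1 - \left(1 + \frac{r}{3}\right) = - \frac{r}{3}$)
$Y{\left(h \right)} = \frac{1}{-9 + h}$
$f = - \frac{59}{3}$ ($f = \left(\left(- \frac{1}{3}\right) \left(-1\right) - 43\right) + 23 = \left(\frac{1}{3} - 43\right) + 23 = - \frac{128}{3} + 23 = - \frac{59}{3} \approx -19.667$)
$f - \frac{76}{Y{\left(3 \right)}} = - \frac{59}{3} - \frac{76}{\frac{1}{-9 + 3}} = - \frac{59}{3} - \frac{76}{\frac{1}{-6}} = - \frac{59}{3} - \frac{76}{- \frac{1}{6}} = - \frac{59}{3} - -456 = - \frac{59}{3} + 456 = \frac{1309}{3}$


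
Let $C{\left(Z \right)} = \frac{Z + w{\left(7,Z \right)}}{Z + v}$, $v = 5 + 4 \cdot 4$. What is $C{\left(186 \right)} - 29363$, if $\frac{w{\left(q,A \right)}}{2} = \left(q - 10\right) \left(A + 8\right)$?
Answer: $- \frac{2026373}{69} \approx -29368.0$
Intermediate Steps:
$w{\left(q,A \right)} = 2 \left(-10 + q\right) \left(8 + A\right)$ ($w{\left(q,A \right)} = 2 \left(q - 10\right) \left(A + 8\right) = 2 \left(-10 + q\right) \left(8 + A\right)$)
$v = 21$ ($v = 5 + 16 = 21$)
$C{\left(Z \right)} = \frac{-48 - 5 Z}{21 + Z}$ ($C{\left(Z \right)} = \frac{Z + \left(-160 - 20 Z + 16 \cdot 7 + 2 Z 7\right)}{Z + 21} = \frac{Z + \left(-160 - 20 Z + 112 + 14 Z\right)}{21 + Z} = \frac{Z - \left(48 + 6 Z\right)}{21 + Z} = \frac{-48 - 5 Z}{21 + Z}$)
$C{\left(186 \right)} - 29363 = \frac{-48 - 930}{21 + 186} - 29363 = \frac{-48 - 930}{207} - 29363 = \frac{1}{207} \left(-978\right) - 29363 = - \frac{326}{69} - 29363 = - \frac{2026373}{69}$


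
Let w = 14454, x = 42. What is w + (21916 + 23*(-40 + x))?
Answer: 36416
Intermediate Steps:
w + (21916 + 23*(-40 + x)) = 14454 + (21916 + 23*(-40 + 42)) = 14454 + (21916 + 23*2) = 14454 + (21916 + 46) = 14454 + 21962 = 36416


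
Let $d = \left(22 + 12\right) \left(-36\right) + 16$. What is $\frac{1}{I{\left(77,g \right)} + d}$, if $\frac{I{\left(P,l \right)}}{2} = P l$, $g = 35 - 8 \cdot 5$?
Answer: $- \frac{1}{1978} \approx -0.00050556$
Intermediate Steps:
$g = -5$ ($g = 35 - 40 = -5$)
$I{\left(P,l \right)} = 2 P l$
$d = -1208$ ($d = 34 \left(-36\right) + 16 = -1224 + 16 = -1208$)
$\frac{1}{I{\left(77,g \right)} + d} = \frac{1}{2 \cdot 77 \left(-5\right) - 1208} = \frac{1}{-770 - 1208} = \frac{1}{-1978} = - \frac{1}{1978}$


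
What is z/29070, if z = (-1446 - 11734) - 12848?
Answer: -1446/1615 ≈ -0.89536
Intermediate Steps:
z = -26028 (z = -13180 - 12848 = -26028)
z/29070 = -26028/29070 = -26028*1/29070 = -1446/1615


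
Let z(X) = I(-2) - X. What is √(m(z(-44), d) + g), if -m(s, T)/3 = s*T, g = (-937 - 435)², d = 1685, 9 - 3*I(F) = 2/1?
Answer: √1648169 ≈ 1283.8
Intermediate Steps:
I(F) = 7/3 (I(F) = 3 - 2/(3*1) = 3 - 2/3 = 3 - ⅓*2 = 3 - ⅔ = 7/3)
z(X) = 7/3 - X
g = 1882384 (g = (-1372)² = 1882384)
m(s, T) = -3*T*s (m(s, T) = -3*s*T = -3*T*s)
√(m(z(-44), d) + g) = √(-3*1685*(7/3 - 1*(-44)) + 1882384) = √(-3*1685*(7/3 + 44) + 1882384) = √(-3*1685*139/3 + 1882384) = √(-234215 + 1882384) = √1648169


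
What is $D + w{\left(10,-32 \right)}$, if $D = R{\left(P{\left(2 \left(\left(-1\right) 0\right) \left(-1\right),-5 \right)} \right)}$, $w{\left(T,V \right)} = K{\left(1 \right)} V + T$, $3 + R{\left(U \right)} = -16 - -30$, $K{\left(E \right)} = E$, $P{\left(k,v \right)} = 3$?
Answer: $-11$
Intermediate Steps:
$R{\left(U \right)} = 11$ ($R{\left(U \right)} = -3 - -14 = -3 + \left(-16 + 30\right) = -3 + 14 = 11$)
$w{\left(T,V \right)} = T + V$ ($w{\left(T,V \right)} = 1 V + T = V + T = T + V$)
$D = 11$
$D + w{\left(10,-32 \right)} = 11 + \left(10 - 32\right) = 11 - 22 = -11$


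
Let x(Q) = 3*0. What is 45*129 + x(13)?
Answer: 5805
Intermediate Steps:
x(Q) = 0
45*129 + x(13) = 45*129 + 0 = 5805 + 0 = 5805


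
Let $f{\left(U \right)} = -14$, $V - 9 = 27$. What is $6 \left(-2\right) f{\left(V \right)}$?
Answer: $168$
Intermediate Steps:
$V = 36$ ($V = 9 + 27 = 36$)
$6 \left(-2\right) f{\left(V \right)} = 6 \left(-2\right) \left(-14\right) = \left(-12\right) \left(-14\right) = 168$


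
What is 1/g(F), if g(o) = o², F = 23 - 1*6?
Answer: 1/289 ≈ 0.0034602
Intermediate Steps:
F = 17 (F = 23 - 6 = 17)
1/g(F) = 1/(17²) = 1/289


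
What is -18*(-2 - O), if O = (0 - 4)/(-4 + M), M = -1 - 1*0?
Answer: 252/5 ≈ 50.400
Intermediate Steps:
M = -1 (M = -1 + 0 = -1)
O = 4/5 (O = (0 - 4)/(-4 - 1) = -4/(-5) = -4*(-1/5) = 4/5 ≈ 0.80000)
-18*(-2 - O) = -18*(-2 - 1*4/5) = -18*(-2 - 4/5) = -18*(-14/5) = 252/5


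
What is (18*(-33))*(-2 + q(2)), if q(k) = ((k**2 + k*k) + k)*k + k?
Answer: -11880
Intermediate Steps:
q(k) = k + k*(k + 2*k**2) (q(k) = ((k**2 + k**2) + k)*k + k = (2*k**2 + k)*k + k = (k + 2*k**2)*k + k = k*(k + 2*k**2) + k = k + k*(k + 2*k**2))
(18*(-33))*(-2 + q(2)) = (18*(-33))*(-2 + 2*(1 + 2 + 2*2**2)) = -594*(-2 + 2*(1 + 2 + 2*4)) = -594*(-2 + 2*(1 + 2 + 8)) = -594*(-2 + 2*11) = -594*(-2 + 22) = -594*20 = -11880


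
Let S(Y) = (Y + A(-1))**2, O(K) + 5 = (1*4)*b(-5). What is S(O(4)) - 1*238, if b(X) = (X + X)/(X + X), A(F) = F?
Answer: -234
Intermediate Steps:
b(X) = 1 (b(X) = (2*X)/((2*X)) = (2*X)*(1/(2*X)) = 1)
O(K) = -1 (O(K) = -5 + (1*4)*1 = -5 + 4*1 = -5 + 4 = -1)
S(Y) = (-1 + Y)**2 (S(Y) = (Y - 1)**2 = (-1 + Y)**2)
S(O(4)) - 1*238 = (-1 - 1)**2 - 1*238 = (-2)**2 - 238 = 4 - 238 = -234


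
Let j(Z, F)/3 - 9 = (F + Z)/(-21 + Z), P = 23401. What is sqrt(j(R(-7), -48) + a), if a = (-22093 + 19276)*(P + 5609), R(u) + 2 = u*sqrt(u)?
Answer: sqrt(3)*sqrt((626528713 + 190682660*I*sqrt(7))/(-23 - 7*I*sqrt(7))) ≈ 9.5152e-5 - 9040.0*I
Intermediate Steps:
R(u) = -2 + u**(3/2) (R(u) = -2 + u*sqrt(u) = -2 + u**(3/2))
j(Z, F) = 27 + 3*(F + Z)/(-21 + Z) (j(Z, F) = 27 + 3*((F + Z)/(-21 + Z)) = 27 + 3*(F + Z)/(-21 + Z))
a = -81721170 (a = (-22093 + 19276)*(23401 + 5609) = -2817*29010 = -81721170)
sqrt(j(R(-7), -48) + a) = sqrt(3*(-189 - 48 + 10*(-2 + (-7)**(3/2)))/(-21 + (-2 + (-7)**(3/2))) - 81721170) = sqrt(3*(-189 - 48 + 10*(-2 - 7*I*sqrt(7)))/(-21 + (-2 - 7*I*sqrt(7))) - 81721170) = sqrt(3*(-189 - 48 + (-20 - 70*I*sqrt(7)))/(-23 - 7*I*sqrt(7)) - 81721170) = sqrt(3*(-257 - 70*I*sqrt(7))/(-23 - 7*I*sqrt(7)) - 81721170) = sqrt(-81721170 + 3*(-257 - 70*I*sqrt(7))/(-23 - 7*I*sqrt(7)))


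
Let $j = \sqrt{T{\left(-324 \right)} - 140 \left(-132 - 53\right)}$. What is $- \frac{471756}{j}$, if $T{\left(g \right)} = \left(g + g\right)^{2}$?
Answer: $- \frac{235878 \sqrt{111451}}{111451} \approx -706.55$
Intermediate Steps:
$T{\left(g \right)} = 4 g^{2}$ ($T{\left(g \right)} = \left(2 g\right)^{2} = 4 g^{2}$)
$j = 2 \sqrt{111451}$ ($j = \sqrt{4 \left(-324\right)^{2} - 140 \left(-132 - 53\right)} = \sqrt{4 \cdot 104976 - -25900} = \sqrt{419904 + 25900} = \sqrt{445804} = 2 \sqrt{111451} \approx 667.69$)
$- \frac{471756}{j} = - \frac{471756}{2 \sqrt{111451}} = - 471756 \frac{\sqrt{111451}}{222902} = - \frac{235878 \sqrt{111451}}{111451}$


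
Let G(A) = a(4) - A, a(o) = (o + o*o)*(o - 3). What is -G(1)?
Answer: -19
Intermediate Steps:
a(o) = (-3 + o)*(o + o²) (a(o) = (o + o²)*(-3 + o) = (-3 + o)*(o + o²))
G(A) = 20 - A (G(A) = 4*(-3 + 4² - 2*4) - A = 4*(-3 + 16 - 8) - A = 4*5 - A = 20 - A)
-G(1) = -(20 - 1*1) = -(20 - 1) = -1*19 = -19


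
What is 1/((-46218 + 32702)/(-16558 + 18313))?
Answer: -1755/13516 ≈ -0.12985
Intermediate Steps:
1/((-46218 + 32702)/(-16558 + 18313)) = 1/(-13516/1755) = -1755/13516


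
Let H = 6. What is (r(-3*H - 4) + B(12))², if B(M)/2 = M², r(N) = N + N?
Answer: 59536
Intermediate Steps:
r(N) = 2*N
B(M) = 2*M²
(r(-3*H - 4) + B(12))² = (2*(-3*6 - 4) + 2*12²)² = (2*(-18 - 4) + 2*144)² = (2*(-22) + 288)² = (-44 + 288)² = 244² = 59536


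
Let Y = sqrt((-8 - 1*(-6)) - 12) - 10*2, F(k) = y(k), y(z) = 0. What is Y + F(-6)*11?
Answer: -20 + I*sqrt(14) ≈ -20.0 + 3.7417*I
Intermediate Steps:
F(k) = 0
Y = -20 + I*sqrt(14) (Y = sqrt((-8 + 6) - 12) - 20 = sqrt(-2 - 12) - 20 = sqrt(-14) - 20 = I*sqrt(14) - 20 = -20 + I*sqrt(14) ≈ -20.0 + 3.7417*I)
Y + F(-6)*11 = (-20 + I*sqrt(14)) + 0*11 = (-20 + I*sqrt(14)) + 0 = -20 + I*sqrt(14)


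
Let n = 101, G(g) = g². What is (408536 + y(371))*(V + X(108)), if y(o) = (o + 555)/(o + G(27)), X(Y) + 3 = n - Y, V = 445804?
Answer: 50083900036911/275 ≈ 1.8212e+11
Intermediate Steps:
X(Y) = 98 - Y (X(Y) = -3 + (101 - Y) = 98 - Y)
y(o) = (555 + o)/(729 + o) (y(o) = (o + 555)/(o + 27²) = (555 + o)/(o + 729) = (555 + o)/(729 + o))
(408536 + y(371))*(V + X(108)) = (408536 + (555 + 371)/(729 + 371))*(445804 + (98 - 1*108)) = (408536 + 926/1100)*(445804 + (98 - 108)) = (408536 + (1/1100)*926)*(445804 - 10) = (408536 + 463/550)*445794 = (224695263/550)*445794 = 50083900036911/275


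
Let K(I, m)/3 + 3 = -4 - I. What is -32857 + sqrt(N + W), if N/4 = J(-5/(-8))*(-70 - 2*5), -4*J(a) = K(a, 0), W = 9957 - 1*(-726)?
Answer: -32857 + sqrt(8853) ≈ -32763.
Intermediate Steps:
K(I, m) = -21 - 3*I (K(I, m) = -9 + 3*(-4 - I) = -9 + (-12 - 3*I) = -21 - 3*I)
W = 10683 (W = 9957 + 726 = 10683)
J(a) = 21/4 + 3*a/4 (J(a) = -(-21 - 3*a)/4 = 21/4 + 3*a/4)
N = -1830 (N = 4*((21/4 + 3*(-5/(-8))/4)*(-70 - 2*5)) = 4*((21/4 + 3*(-5*(-1/8))/4)*(-70 - 10)) = 4*((21/4 + (3/4)*(5/8))*(-80)) = 4*((21/4 + 15/32)*(-80)) = 4*((183/32)*(-80)) = 4*(-915/2) = -1830)
-32857 + sqrt(N + W) = -32857 + sqrt(-1830 + 10683) = -32857 + sqrt(8853)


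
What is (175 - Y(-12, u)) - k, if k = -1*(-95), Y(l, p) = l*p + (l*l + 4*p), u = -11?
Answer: -152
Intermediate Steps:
Y(l, p) = l**2 + 4*p + l*p (Y(l, p) = l*p + (l**2 + 4*p) = l**2 + 4*p + l*p)
k = 95
(175 - Y(-12, u)) - k = (175 - ((-12)**2 + 4*(-11) - 12*(-11))) - 1*95 = (175 - (144 - 44 + 132)) - 95 = (175 - 1*232) - 95 = (175 - 232) - 95 = -57 - 95 = -152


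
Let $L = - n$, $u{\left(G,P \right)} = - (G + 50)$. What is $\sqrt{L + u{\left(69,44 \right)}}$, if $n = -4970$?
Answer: $21 \sqrt{11} \approx 69.649$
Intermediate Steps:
$u{\left(G,P \right)} = -50 - G$ ($u{\left(G,P \right)} = - (50 + G) = -50 - G$)
$L = 4970$ ($L = \left(-1\right) \left(-4970\right) = 4970$)
$\sqrt{L + u{\left(69,44 \right)}} = \sqrt{4970 - 119} = \sqrt{4851} = 21 \sqrt{11}$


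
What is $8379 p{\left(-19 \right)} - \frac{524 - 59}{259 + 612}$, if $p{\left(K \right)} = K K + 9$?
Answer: $\frac{2700299865}{871} \approx 3.1002 \cdot 10^{6}$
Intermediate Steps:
$p{\left(K \right)} = 9 + K^{2}$ ($p{\left(K \right)} = K^{2} + 9 = 9 + K^{2}$)
$8379 p{\left(-19 \right)} - \frac{524 - 59}{259 + 612} = 8379 \left(9 + \left(-19\right)^{2}\right) - \frac{524 - 59}{259 + 612} = 8379 \left(9 + 361\right) - \frac{465}{871} = 8379 \cdot 370 - 465 \cdot \frac{1}{871} = 3100230 - \frac{465}{871} = \frac{2700299865}{871}$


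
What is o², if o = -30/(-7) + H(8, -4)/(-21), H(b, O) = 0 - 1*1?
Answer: 169/9 ≈ 18.778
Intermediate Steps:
H(b, O) = -1 (H(b, O) = 0 - 1 = -1)
o = 13/3 (o = -30/(-7) - 1/(-21) = -30*(-⅐) - 1*(-1/21) = 30/7 + 1/21 = 13/3 ≈ 4.3333)
o² = (13/3)² = 169/9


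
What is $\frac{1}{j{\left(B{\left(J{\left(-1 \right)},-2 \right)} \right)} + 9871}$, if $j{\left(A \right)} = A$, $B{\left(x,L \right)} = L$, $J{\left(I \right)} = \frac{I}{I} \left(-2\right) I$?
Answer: $\frac{1}{9869} \approx 0.00010133$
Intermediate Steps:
$J{\left(I \right)} = - 2 I$ ($J{\left(I \right)} = 1 \left(-2\right) I = - 2 I$)
$\frac{1}{j{\left(B{\left(J{\left(-1 \right)},-2 \right)} \right)} + 9871} = \frac{1}{-2 + 9871} = \frac{1}{9869}$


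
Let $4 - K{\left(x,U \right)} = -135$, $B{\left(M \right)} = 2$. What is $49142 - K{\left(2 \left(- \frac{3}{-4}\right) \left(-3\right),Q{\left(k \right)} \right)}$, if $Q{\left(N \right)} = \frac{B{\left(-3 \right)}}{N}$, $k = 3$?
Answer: $49003$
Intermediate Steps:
$Q{\left(N \right)} = \frac{2}{N}$
$K{\left(x,U \right)} = 139$ ($K{\left(x,U \right)} = 4 - -135 = 4 + 135 = 139$)
$49142 - K{\left(2 \left(- \frac{3}{-4}\right) \left(-3\right),Q{\left(k \right)} \right)} = 49142 - 139 = 49003$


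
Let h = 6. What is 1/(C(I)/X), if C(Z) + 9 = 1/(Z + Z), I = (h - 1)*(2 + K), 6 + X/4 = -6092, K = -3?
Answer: 243920/91 ≈ 2680.4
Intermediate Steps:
X = -24392 (X = -24 + 4*(-6092) = -24 - 24368 = -24392)
I = -5 (I = (6 - 1)*(2 - 3) = 5*(-1) = -5)
C(Z) = -9 + 1/(2*Z) (C(Z) = -9 + 1/(Z + Z) = -9 + 1/(2*Z))
1/(C(I)/X) = 1/((-9 + (½)/(-5))/(-24392)) = 1/(-(-9 + (½)*(-⅕))/24392) = 1/(-(-9 - ⅒)/24392) = 1/(-1/24392*(-91/10)) = 1/(91/243920) = 243920/91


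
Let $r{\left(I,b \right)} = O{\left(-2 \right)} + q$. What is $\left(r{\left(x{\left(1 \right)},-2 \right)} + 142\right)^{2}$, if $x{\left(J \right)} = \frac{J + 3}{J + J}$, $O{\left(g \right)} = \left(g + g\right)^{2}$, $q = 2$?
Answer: $25600$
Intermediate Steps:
$O{\left(g \right)} = 4 g^{2}$ ($O{\left(g \right)} = \left(2 g\right)^{2} = 4 g^{2}$)
$x{\left(J \right)} = \frac{3 + J}{2 J}$
$r{\left(I,b \right)} = 18$ ($r{\left(I,b \right)} = 4 \left(-2\right)^{2} + 2 = 4 \cdot 4 + 2 = 16 + 2 = 18$)
$\left(r{\left(x{\left(1 \right)},-2 \right)} + 142\right)^{2} = \left(18 + 142\right)^{2} = 160^{2} = 25600$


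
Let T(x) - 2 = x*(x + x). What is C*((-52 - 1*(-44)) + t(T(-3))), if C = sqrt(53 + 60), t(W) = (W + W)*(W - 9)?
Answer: 432*sqrt(113) ≈ 4592.2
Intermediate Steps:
T(x) = 2 + 2*x**2 (T(x) = 2 + x*(x + x) = 2 + x*(2*x) = 2 + 2*x**2)
t(W) = 2*W*(-9 + W) (t(W) = (2*W)*(-9 + W) = 2*W*(-9 + W))
C = sqrt(113) ≈ 10.630
C*((-52 - 1*(-44)) + t(T(-3))) = sqrt(113)*((-52 - 1*(-44)) + 2*(2 + 2*(-3)**2)*(-9 + (2 + 2*(-3)**2))) = sqrt(113)*((-52 + 44) + 2*(2 + 2*9)*(-9 + (2 + 2*9))) = sqrt(113)*(-8 + 2*(2 + 18)*(-9 + (2 + 18))) = sqrt(113)*(-8 + 2*20*(-9 + 20)) = sqrt(113)*(-8 + 2*20*11) = sqrt(113)*(-8 + 440) = sqrt(113)*432 = 432*sqrt(113)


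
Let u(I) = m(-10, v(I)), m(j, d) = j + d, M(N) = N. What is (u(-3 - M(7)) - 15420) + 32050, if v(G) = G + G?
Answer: 16600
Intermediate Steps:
v(G) = 2*G
m(j, d) = d + j
u(I) = -10 + 2*I (u(I) = 2*I - 10 = -10 + 2*I)
(u(-3 - M(7)) - 15420) + 32050 = ((-10 + 2*(-3 - 1*7)) - 15420) + 32050 = ((-10 + 2*(-3 - 7)) - 15420) + 32050 = ((-10 + 2*(-10)) - 15420) + 32050 = ((-10 - 20) - 15420) + 32050 = (-30 - 15420) + 32050 = -15450 + 32050 = 16600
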